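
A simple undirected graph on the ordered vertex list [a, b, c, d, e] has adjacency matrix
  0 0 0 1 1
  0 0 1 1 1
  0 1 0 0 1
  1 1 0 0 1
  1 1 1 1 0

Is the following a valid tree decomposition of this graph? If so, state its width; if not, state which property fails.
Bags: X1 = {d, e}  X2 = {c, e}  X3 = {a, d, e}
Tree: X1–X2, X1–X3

A tree decomposition must satisfy three properties: every vertex lies in some bag; for every edge, both endpoints lie together in some bag; and for every vertex, the bags containing it form a connected subtree. Here vertex b appears in no bag, so the decomposition is invalid.

No — vertex b appears in no bag.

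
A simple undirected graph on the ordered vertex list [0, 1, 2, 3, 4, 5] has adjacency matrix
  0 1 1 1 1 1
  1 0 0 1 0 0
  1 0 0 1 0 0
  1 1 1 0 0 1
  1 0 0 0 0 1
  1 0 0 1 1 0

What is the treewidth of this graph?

2

A width-2 tree decomposition is:
Bags: B1 = {0, 3, 5}  B2 = {0, 2, 3}  B3 = {0, 4, 5}  B4 = {0, 1, 3}
Tree: B1–B2, B1–B3, B1–B4
Each bag holds 3 vertices, so the decomposition has width 2, which upper-bounds the treewidth. For the lower bound, the 3 vertices {0, 1, 3} are pairwise adjacent, and any tree decomposition puts a clique entirely inside one bag — forcing width ≥ 2. Hence tw(G) = 2 exactly.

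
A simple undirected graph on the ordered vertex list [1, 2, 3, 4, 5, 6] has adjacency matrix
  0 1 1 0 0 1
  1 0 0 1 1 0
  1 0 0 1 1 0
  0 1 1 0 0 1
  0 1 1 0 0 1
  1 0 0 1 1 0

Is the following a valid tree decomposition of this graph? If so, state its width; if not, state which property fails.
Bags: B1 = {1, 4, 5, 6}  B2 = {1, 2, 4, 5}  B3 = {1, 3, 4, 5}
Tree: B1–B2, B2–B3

Vertex coverage: the bags together contain {1, 2, 3, 4, 5, 6}, the full vertex set. Edge coverage: each edge of G has both endpoints in at least one bag. Running intersection: for every vertex, the bags containing it form a connected subtree. All three properties hold, so this is a valid tree decomposition of width max|bag| − 1 = 3, and hence tw(G) ≤ 3.

Yes; width 3.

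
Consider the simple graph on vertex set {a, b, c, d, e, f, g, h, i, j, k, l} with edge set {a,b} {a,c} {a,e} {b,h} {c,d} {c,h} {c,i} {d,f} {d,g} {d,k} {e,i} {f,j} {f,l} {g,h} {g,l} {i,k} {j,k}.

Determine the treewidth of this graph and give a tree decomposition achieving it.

Every bag has size at most 4, so the width is 4 − 1 = 3 and tw(G) ≤ 3. For the lower bound: the 4 vertex sets {f,j,l}, {g}, {d}, {c,h,i,k} are disjoint, each induces a connected subgraph, and every pair is joined by at least one edge of G. Contracting each set to a single vertex therefore yields K_{4} as a minor, and since treewidth is minor-monotone, tw(G) ≥ tw(K_{4}) = 3. Hence tw(G) = 3 exactly.

Treewidth 3.
One optimal decomposition is:
Bags: B1 = {f, g, j, l}  B2 = {d, f, g, j}  B3 = {d, g, j, k}  B4 = {d, g, h, k}  B5 = {c, d, h, k}  B6 = {c, h, i, k}  B7 = {b, c, h, i}  B8 = {a, b, c, i}  B9 = {a, b, e, i}
Tree: B1–B2, B2–B3, B3–B4, B4–B5, B5–B6, B6–B7, B7–B8, B8–B9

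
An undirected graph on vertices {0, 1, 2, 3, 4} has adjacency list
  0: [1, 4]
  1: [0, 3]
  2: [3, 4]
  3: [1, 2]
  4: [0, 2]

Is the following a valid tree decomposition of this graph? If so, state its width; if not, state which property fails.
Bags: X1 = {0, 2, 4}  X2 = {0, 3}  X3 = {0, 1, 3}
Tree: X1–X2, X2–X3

No — edge (2,3) lies in no bag.

A tree decomposition must satisfy three properties: every vertex lies in some bag; for every edge, both endpoints lie together in some bag; and for every vertex, the bags containing it form a connected subtree. Here edge (2,3) lies in no bag, so the decomposition is invalid.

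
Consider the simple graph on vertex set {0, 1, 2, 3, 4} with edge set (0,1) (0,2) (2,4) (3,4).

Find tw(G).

A width-1 tree decomposition is:
Bags: B1 = {0, 1}  B2 = {0, 2}  B3 = {2, 4}  B4 = {3, 4}
Tree: B1–B2, B2–B3, B3–B4
Every bag has size at most 2, so the width is 2 − 1 = 1 and tw(G) ≤ 1. G has an edge, so its treewidth is at least 1. Hence tw(G) = 1 exactly.

1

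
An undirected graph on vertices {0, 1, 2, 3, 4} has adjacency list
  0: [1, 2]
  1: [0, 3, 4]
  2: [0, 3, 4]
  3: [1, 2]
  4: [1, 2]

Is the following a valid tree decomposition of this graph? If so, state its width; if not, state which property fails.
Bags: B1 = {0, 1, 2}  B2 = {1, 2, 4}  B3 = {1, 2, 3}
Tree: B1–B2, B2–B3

Every vertex of G appears in some bag (union = {0, 1, 2, 3, 4}); every edge is covered by a bag; and for each vertex v the set of bags containing v is connected in the bag tree. The decomposition is therefore valid. The largest bag has 3 vertices, so the width is 2.

Yes; width 2.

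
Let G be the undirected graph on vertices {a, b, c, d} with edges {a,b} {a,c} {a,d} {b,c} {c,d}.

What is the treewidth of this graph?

A width-2 tree decomposition is:
Bags: B1 = {a, c, d}  B2 = {a, b, c}
Tree: B1–B2
Each bag holds 3 vertices, so the decomposition has width 2, which upper-bounds the treewidth. On the other hand G contains the 3-clique {a, c, d}. A clique must lie in a single bag of any decomposition, so no decomposition can have width below 2. Therefore the treewidth is 2.

2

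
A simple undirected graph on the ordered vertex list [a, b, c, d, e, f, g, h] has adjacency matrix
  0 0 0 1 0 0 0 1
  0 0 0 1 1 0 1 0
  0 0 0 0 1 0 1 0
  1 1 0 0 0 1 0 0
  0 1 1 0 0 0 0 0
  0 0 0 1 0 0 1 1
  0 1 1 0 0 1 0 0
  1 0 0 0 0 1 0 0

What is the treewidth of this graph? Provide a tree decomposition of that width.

Each bag holds 3 vertices, so the decomposition has width 2, which upper-bounds the treewidth. The edges e–c–g–b–e form a cycle, so G is not a tree and its treewidth is at least 2. The upper and lower bounds meet at 2, so that is the treewidth.

Treewidth 2.
One such decomposition:
Bags: B1 = {b, c, e}  B2 = {b, c, g}  B3 = {b, d, g}  B4 = {d, f, g}  B5 = {a, d, f}  B6 = {a, f, h}
Tree: B1–B2, B2–B3, B3–B4, B4–B5, B5–B6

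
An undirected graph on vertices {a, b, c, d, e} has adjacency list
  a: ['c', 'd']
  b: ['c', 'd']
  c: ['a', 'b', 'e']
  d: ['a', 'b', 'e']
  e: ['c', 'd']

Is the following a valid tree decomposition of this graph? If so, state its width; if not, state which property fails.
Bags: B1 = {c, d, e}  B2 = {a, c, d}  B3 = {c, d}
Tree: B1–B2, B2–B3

No — vertex b appears in no bag.

A tree decomposition must satisfy three properties: every vertex lies in some bag; for every edge, both endpoints lie together in some bag; and for every vertex, the bags containing it form a connected subtree. Here vertex b appears in no bag, so the decomposition is invalid.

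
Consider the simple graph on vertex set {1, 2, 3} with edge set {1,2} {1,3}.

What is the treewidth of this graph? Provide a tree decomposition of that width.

The largest bag has 2 vertices, giving width 1; this decomposition certifies tw(G) ≤ 1. Any graph with an edge has treewidth ≥ 1, and G has the edge 1–3. Therefore the treewidth is 1.

Treewidth 1.
Bags: B1 = {1, 3}  B2 = {1, 2}
Tree: B1–B2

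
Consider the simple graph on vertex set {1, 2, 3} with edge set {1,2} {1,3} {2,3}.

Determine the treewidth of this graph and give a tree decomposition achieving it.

With just one bag of size 3, the width is 3 − 1 = 2, so tw(G) ≤ 2. Conversely, {1, 2, 3} is a clique of size 3, and the vertices of any clique must share a bag in every tree decomposition; so some bag has ≥ 3 vertices and tw(G) ≥ 2. Hence tw(G) = 2 exactly.

Treewidth 2.
One such decomposition:
Bags: B1 = {1, 2, 3}
Tree: (single bag)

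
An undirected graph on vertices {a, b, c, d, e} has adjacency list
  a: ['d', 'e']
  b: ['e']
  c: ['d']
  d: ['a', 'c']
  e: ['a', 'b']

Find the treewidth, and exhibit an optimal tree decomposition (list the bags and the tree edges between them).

Every bag has size at most 2, so the width is 2 − 1 = 1 and tw(G) ≤ 1. Any graph with an edge has treewidth ≥ 1, and G has the edge c–d. Therefore the treewidth is 1.

Treewidth 1.
Bags: B1 = {c, d}  B2 = {a, d}  B3 = {a, e}  B4 = {b, e}
Tree: B1–B2, B2–B3, B3–B4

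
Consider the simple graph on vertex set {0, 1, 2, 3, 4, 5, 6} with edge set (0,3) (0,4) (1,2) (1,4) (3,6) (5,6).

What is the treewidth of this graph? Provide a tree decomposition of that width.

The largest bag has 2 vertices, giving width 1; this decomposition certifies tw(G) ≤ 1. Any graph with an edge has treewidth ≥ 1, and G has the edge 2–1. The upper and lower bounds meet at 1, so that is the treewidth.

Treewidth 1.
Bags: B1 = {1, 2}  B2 = {1, 4}  B3 = {0, 4}  B4 = {0, 3}  B5 = {3, 6}  B6 = {5, 6}
Tree: B1–B2, B2–B3, B3–B4, B4–B5, B5–B6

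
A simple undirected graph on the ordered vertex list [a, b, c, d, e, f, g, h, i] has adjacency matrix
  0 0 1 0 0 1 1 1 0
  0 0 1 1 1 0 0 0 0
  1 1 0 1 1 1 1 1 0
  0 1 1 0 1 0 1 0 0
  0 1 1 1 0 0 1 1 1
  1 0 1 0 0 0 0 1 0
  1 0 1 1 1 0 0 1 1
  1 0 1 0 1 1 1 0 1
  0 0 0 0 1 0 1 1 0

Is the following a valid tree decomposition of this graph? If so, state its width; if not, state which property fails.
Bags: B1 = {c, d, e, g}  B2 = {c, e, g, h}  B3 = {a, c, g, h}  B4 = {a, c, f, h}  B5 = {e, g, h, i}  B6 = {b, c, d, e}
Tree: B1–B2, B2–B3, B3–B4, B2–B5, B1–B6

Yes; width 3.

Every vertex of G appears in some bag (union = {a, b, c, d, e, f, g, h, i}); every edge is covered by a bag; and for each vertex v the set of bags containing v is connected in the bag tree. The decomposition is therefore valid. The largest bag has 4 vertices, so the width is 3.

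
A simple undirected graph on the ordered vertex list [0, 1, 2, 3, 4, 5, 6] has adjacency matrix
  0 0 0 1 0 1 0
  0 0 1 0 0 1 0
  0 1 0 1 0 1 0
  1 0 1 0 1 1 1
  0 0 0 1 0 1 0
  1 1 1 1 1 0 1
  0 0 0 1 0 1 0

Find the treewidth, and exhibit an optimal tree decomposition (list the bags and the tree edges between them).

Each bag holds 3 vertices, so the decomposition has width 2, which upper-bounds the treewidth. Conversely, {1, 2, 5} is a clique of size 3, and the vertices of any clique must share a bag in every tree decomposition; so some bag has ≥ 3 vertices and tw(G) ≥ 2. Hence tw(G) = 2 exactly.

Treewidth 2.
One such decomposition:
Bags: B1 = {3, 5, 6}  B2 = {0, 3, 5}  B3 = {2, 3, 5}  B4 = {3, 4, 5}  B5 = {1, 2, 5}
Tree: B1–B2, B2–B3, B3–B4, B3–B5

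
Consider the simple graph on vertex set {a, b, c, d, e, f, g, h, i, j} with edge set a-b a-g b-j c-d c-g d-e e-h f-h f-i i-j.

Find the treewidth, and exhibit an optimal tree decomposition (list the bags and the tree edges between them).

Every bag has size at most 3, so the width is 3 − 1 = 2 and tw(G) ≤ 2. The edges a–g–c–d–e–h–f–i–j–b–a form a cycle, so G is not a tree and its treewidth is at least 2. The upper and lower bounds meet at 2, so that is the treewidth.

Treewidth 2.
Bags: B1 = {a, c, g}  B2 = {a, c, d}  B3 = {a, d, e}  B4 = {a, e, h}  B5 = {a, f, h}  B6 = {a, f, i}  B7 = {a, i, j}  B8 = {a, b, j}
Tree: B1–B2, B2–B3, B3–B4, B4–B5, B5–B6, B6–B7, B7–B8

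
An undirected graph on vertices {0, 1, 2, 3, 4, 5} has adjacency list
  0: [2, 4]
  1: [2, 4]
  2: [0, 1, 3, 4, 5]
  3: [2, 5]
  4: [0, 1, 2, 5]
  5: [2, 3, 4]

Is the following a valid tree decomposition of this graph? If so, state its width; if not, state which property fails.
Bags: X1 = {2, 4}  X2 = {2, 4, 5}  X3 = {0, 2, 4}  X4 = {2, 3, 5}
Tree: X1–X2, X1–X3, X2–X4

A tree decomposition must satisfy three properties: every vertex lies in some bag; for every edge, both endpoints lie together in some bag; and for every vertex, the bags containing it form a connected subtree. Here vertex 1 appears in no bag, so the decomposition is invalid.

No — vertex 1 appears in no bag.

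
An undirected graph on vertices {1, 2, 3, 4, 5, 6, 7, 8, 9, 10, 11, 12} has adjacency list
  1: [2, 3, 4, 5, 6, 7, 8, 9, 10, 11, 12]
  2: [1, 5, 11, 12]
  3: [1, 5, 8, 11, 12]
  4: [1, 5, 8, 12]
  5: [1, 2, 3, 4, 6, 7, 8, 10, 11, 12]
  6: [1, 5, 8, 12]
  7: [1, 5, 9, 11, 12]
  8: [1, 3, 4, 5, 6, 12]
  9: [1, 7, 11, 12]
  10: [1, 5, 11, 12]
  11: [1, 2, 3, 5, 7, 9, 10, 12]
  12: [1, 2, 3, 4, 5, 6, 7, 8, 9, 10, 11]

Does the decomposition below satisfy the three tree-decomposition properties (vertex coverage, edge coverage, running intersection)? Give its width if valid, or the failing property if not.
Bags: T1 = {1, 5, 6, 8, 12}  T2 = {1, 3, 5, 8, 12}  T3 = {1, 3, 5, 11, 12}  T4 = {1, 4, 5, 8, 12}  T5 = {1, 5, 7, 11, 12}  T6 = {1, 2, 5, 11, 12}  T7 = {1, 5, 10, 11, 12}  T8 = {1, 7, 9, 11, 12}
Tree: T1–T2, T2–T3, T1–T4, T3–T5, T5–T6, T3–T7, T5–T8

Vertex coverage: the bags together contain {1, 2, 3, 4, 5, 6, 7, 8, 9, 10, 11, 12}, the full vertex set. Edge coverage: each edge of G has both endpoints in at least one bag. Running intersection: for every vertex, the bags containing it form a connected subtree. All three properties hold, so this is a valid tree decomposition of width max|bag| − 1 = 4, and hence tw(G) ≤ 4.

Yes; width 4.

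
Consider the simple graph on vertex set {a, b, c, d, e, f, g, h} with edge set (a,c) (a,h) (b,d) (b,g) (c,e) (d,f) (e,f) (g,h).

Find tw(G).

2

A width-2 tree decomposition is:
Bags: B1 = {a, g, h}  B2 = {a, b, g}  B3 = {a, b, d}  B4 = {a, d, f}  B5 = {a, e, f}  B6 = {a, c, e}
Tree: B1–B2, B2–B3, B3–B4, B4–B5, B5–B6
Every bag has size at most 3, so the width is 3 − 1 = 2 and tw(G) ≤ 2. The edges a–h–g–b–d–f–e–c–a form a cycle, so G is not a tree and its treewidth is at least 2. The upper and lower bounds meet at 2, so that is the treewidth.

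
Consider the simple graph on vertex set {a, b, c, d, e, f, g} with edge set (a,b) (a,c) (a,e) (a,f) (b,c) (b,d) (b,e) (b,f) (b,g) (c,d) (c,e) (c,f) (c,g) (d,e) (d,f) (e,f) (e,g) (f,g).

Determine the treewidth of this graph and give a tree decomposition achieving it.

Treewidth 4.
One optimal decomposition is:
Bags: B1 = {b, c, d, e, f}  B2 = {a, b, c, e, f}  B3 = {b, c, e, f, g}
Tree: B1–B2, B1–B3

The largest bag has 5 vertices, giving width 4; this decomposition certifies tw(G) ≤ 4. For the lower bound, the 5 vertices {b, c, d, e, f} are pairwise adjacent, and any tree decomposition puts a clique entirely inside one bag — forcing width ≥ 4. Combining the bounds, tw(G) = 4.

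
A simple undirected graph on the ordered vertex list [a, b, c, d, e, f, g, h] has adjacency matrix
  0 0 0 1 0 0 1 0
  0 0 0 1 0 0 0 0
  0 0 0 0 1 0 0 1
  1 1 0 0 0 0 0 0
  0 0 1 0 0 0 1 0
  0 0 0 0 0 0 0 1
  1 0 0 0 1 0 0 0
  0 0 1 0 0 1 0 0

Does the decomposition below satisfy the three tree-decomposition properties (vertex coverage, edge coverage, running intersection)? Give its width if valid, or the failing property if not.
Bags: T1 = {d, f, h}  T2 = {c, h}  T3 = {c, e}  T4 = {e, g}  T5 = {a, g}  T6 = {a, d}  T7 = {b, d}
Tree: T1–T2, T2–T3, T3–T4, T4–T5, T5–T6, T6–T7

A tree decomposition must satisfy three properties: every vertex lies in some bag; for every edge, both endpoints lie together in some bag; and for every vertex, the bags containing it form a connected subtree. Here bags containing vertex d are not connected in the tree, so the decomposition is invalid.

No — bags containing vertex d are not connected in the tree.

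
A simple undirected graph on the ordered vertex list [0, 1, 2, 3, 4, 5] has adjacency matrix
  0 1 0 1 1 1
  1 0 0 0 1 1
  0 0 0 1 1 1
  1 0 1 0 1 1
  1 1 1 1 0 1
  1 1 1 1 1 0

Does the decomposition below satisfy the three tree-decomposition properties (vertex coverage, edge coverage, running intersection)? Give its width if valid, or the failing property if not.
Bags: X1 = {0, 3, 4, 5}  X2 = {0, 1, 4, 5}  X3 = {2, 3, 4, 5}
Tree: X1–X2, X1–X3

Yes; width 3.

Checking the three conditions: (i) the bags cover all of {0, 1, 2, 3, 4, 5}; (ii) for each edge, some bag contains both endpoints; (iii) the bags containing any fixed vertex form a subtree. All hold, so the decomposition is valid with width 4 − 1 = 3.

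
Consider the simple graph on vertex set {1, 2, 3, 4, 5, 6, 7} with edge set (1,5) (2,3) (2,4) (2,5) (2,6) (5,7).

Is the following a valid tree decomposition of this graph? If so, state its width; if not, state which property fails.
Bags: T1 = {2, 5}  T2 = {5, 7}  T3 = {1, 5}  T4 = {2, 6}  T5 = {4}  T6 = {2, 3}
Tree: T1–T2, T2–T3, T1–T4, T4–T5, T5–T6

A tree decomposition must satisfy three properties: every vertex lies in some bag; for every edge, both endpoints lie together in some bag; and for every vertex, the bags containing it form a connected subtree. Here edge (2,4) lies in no bag, so the decomposition is invalid.

No — edge (2,4) lies in no bag.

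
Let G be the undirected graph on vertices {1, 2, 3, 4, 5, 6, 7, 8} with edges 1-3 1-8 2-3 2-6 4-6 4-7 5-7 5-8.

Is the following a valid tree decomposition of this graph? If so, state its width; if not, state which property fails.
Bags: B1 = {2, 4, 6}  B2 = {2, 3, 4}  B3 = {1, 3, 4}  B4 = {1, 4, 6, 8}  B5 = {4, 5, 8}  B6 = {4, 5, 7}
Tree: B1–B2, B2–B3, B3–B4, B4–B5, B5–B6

A tree decomposition must satisfy three properties: every vertex lies in some bag; for every edge, both endpoints lie together in some bag; and for every vertex, the bags containing it form a connected subtree. Here bags containing vertex 6 are not connected in the tree, so the decomposition is invalid.

No — bags containing vertex 6 are not connected in the tree.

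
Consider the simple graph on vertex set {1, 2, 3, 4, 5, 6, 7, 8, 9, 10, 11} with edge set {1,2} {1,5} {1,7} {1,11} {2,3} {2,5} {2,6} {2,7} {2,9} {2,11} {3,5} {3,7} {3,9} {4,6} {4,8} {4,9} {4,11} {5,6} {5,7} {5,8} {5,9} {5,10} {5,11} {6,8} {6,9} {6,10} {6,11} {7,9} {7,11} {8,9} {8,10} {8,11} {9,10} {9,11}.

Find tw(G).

4

A width-4 tree decomposition is:
Bags: B1 = {2, 3, 5, 7, 9}  B2 = {2, 5, 7, 9, 11}  B3 = {2, 5, 6, 9, 11}  B4 = {5, 6, 8, 9, 11}  B5 = {5, 6, 8, 9, 10}  B6 = {1, 2, 5, 7, 11}  B7 = {4, 6, 8, 9, 11}
Tree: B1–B2, B2–B3, B3–B4, B4–B5, B2–B6, B4–B7
Every bag has size at most 5, so the width is 5 − 1 = 4 and tw(G) ≤ 4. For the lower bound, the 5 vertices {4, 6, 8, 9, 11} are pairwise adjacent, and any tree decomposition puts a clique entirely inside one bag — forcing width ≥ 4. Therefore the treewidth is 4.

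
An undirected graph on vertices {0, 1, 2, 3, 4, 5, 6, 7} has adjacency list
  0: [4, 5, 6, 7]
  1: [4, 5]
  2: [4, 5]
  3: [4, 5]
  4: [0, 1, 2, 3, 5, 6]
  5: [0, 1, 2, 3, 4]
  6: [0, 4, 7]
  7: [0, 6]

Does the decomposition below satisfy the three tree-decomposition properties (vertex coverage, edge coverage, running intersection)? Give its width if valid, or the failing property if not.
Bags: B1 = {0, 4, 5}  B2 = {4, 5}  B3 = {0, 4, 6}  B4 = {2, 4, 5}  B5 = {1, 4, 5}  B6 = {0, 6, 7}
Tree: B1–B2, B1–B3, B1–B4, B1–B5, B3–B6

A tree decomposition must satisfy three properties: every vertex lies in some bag; for every edge, both endpoints lie together in some bag; and for every vertex, the bags containing it form a connected subtree. Here vertex 3 appears in no bag, so the decomposition is invalid.

No — vertex 3 appears in no bag.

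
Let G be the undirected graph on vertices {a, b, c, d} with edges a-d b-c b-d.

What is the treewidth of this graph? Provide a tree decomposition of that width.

Every bag has size at most 2, so the width is 2 − 1 = 1 and tw(G) ≤ 1. Any graph with an edge has treewidth ≥ 1, and G has the edge d–b. The upper and lower bounds meet at 1, so that is the treewidth.

Treewidth 1.
Bags: B1 = {b, d}  B2 = {b, c}  B3 = {a, d}
Tree: B1–B2, B1–B3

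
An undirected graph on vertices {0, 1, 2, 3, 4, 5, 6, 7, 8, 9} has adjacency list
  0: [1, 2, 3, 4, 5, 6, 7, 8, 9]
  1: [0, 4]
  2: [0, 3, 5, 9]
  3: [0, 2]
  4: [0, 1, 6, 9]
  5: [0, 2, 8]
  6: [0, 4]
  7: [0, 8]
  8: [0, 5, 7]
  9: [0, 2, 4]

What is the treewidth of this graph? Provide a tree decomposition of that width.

Treewidth 2.
Bags: B1 = {0, 2, 5}  B2 = {0, 2, 9}  B3 = {0, 5, 8}  B4 = {0, 7, 8}  B5 = {0, 4, 9}  B6 = {0, 4, 6}  B7 = {0, 2, 3}  B8 = {0, 1, 4}
Tree: B1–B2, B1–B3, B3–B4, B2–B5, B5–B6, B2–B7, B6–B8

Every bag has size at most 3, so the width is 3 − 1 = 2 and tw(G) ≤ 2. On the other hand G contains the 3-clique {0, 1, 4}. A clique must lie in a single bag of any decomposition, so no decomposition can have width below 2. Hence tw(G) = 2 exactly.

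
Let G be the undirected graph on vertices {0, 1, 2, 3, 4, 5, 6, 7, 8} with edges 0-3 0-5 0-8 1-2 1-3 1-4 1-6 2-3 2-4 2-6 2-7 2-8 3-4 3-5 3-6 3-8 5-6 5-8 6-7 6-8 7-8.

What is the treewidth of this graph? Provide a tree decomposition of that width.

Every bag has size at most 4, so the width is 4 − 1 = 3 and tw(G) ≤ 3. For the lower bound, the 4 vertices {0, 3, 5, 8} are pairwise adjacent, and any tree decomposition puts a clique entirely inside one bag — forcing width ≥ 3. The upper and lower bounds meet at 3, so that is the treewidth.

Treewidth 3.
One such decomposition:
Bags: B1 = {3, 5, 6, 8}  B2 = {2, 3, 6, 8}  B3 = {1, 2, 3, 6}  B4 = {1, 2, 3, 4}  B5 = {2, 6, 7, 8}  B6 = {0, 3, 5, 8}
Tree: B1–B2, B2–B3, B3–B4, B2–B5, B1–B6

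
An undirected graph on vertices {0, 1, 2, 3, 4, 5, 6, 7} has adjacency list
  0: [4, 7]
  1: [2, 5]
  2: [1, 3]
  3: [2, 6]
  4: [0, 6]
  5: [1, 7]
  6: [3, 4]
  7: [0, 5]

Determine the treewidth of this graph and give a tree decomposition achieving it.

Treewidth 2.
Bags: B1 = {0, 4, 7}  B2 = {4, 5, 7}  B3 = {1, 4, 5}  B4 = {1, 2, 4}  B5 = {2, 3, 4}  B6 = {3, 4, 6}
Tree: B1–B2, B2–B3, B3–B4, B4–B5, B5–B6

Every bag has size at most 3, so the width is 3 − 1 = 2 and tw(G) ≤ 2. Since 4–0–7–5–1–2–3–6–4 is a cycle in G, G is not acyclic. Forests are exactly the graphs of treewidth ≤ 1, so tw(G) ≥ 2. The upper and lower bounds meet at 2, so that is the treewidth.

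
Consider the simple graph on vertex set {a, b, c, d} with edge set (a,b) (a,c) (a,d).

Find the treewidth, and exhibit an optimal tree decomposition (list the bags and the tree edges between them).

Every bag has size at most 2, so the width is 2 − 1 = 1 and tw(G) ≤ 1. Any graph with an edge has treewidth ≥ 1, and G has the edge c–a. Therefore the treewidth is 1.

Treewidth 1.
Bags: B1 = {a, c}  B2 = {a, d}  B3 = {a, b}
Tree: B1–B2, B2–B3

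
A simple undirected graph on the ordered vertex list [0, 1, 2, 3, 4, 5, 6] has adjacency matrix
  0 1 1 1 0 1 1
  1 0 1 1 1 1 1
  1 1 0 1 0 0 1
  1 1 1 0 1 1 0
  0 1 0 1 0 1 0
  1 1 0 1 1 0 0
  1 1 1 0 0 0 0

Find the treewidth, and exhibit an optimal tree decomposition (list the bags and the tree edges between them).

Every bag has size at most 4, so the width is 4 − 1 = 3 and tw(G) ≤ 3. On the other hand G contains the 4-clique {0, 1, 2, 3}. A clique must lie in a single bag of any decomposition, so no decomposition can have width below 3. The upper and lower bounds meet at 3, so that is the treewidth.

Treewidth 3.
Bags: B1 = {0, 1, 2, 3}  B2 = {0, 1, 3, 5}  B3 = {0, 1, 2, 6}  B4 = {1, 3, 4, 5}
Tree: B1–B2, B1–B3, B2–B4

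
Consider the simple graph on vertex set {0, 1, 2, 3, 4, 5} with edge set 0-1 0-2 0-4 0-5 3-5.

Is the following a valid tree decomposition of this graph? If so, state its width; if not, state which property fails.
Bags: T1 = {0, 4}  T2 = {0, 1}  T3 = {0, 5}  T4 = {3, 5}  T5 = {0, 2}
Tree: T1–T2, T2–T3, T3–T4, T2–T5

Yes; width 1.

Checking the three conditions: (i) the bags cover all of {0, 1, 2, 3, 4, 5}; (ii) for each edge, some bag contains both endpoints; (iii) the bags containing any fixed vertex form a subtree. All hold, so the decomposition is valid with width 2 − 1 = 1.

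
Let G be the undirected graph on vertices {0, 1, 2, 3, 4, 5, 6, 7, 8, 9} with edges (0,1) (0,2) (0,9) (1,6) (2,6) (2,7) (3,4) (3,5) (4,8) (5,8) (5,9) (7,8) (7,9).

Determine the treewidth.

2

A width-2 tree decomposition is:
Bags: B1 = {3, 4, 5}  B2 = {4, 5, 8}  B3 = {5, 8, 9}  B4 = {7, 8, 9}  B5 = {0, 7, 9}  B6 = {0, 2, 7}  B7 = {0, 1, 2}  B8 = {1, 2, 6}
Tree: B1–B2, B2–B3, B3–B4, B4–B5, B5–B6, B6–B7, B7–B8
Every bag has size at most 3, so the width is 3 − 1 = 2 and tw(G) ≤ 2. Since 3–4–8–5–3 is a cycle in G, G is not acyclic. Forests are exactly the graphs of treewidth ≤ 1, so tw(G) ≥ 2. Therefore the treewidth is 2.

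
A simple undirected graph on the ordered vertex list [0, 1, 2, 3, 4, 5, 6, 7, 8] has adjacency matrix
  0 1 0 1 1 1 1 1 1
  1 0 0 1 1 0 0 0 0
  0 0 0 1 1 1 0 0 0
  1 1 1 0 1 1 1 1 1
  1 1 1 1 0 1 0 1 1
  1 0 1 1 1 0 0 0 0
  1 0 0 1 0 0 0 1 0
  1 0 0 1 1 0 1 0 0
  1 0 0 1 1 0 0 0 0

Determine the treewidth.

3

A width-3 tree decomposition is:
Bags: B1 = {0, 3, 4, 5}  B2 = {0, 1, 3, 4}  B3 = {2, 3, 4, 5}  B4 = {0, 3, 4, 8}  B5 = {0, 3, 4, 7}  B6 = {0, 3, 6, 7}
Tree: B1–B2, B1–B3, B1–B4, B2–B5, B5–B6
The largest bag has 4 vertices, giving width 3; this decomposition certifies tw(G) ≤ 3. On the other hand G contains the 4-clique {0, 3, 4, 8}. A clique must lie in a single bag of any decomposition, so no decomposition can have width below 3. Combining the bounds, tw(G) = 3.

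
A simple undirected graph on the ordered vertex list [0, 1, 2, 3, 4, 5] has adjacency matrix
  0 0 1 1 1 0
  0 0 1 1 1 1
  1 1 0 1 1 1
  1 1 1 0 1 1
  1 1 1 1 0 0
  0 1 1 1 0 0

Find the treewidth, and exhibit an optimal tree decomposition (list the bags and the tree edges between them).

Treewidth 3.
One optimal decomposition is:
Bags: B1 = {1, 2, 3, 4}  B2 = {0, 2, 3, 4}  B3 = {1, 2, 3, 5}
Tree: B1–B2, B1–B3

Each bag holds 4 vertices, so the decomposition has width 3, which upper-bounds the treewidth. On the other hand G contains the 4-clique {0, 2, 3, 4}. A clique must lie in a single bag of any decomposition, so no decomposition can have width below 3. Therefore the treewidth is 3.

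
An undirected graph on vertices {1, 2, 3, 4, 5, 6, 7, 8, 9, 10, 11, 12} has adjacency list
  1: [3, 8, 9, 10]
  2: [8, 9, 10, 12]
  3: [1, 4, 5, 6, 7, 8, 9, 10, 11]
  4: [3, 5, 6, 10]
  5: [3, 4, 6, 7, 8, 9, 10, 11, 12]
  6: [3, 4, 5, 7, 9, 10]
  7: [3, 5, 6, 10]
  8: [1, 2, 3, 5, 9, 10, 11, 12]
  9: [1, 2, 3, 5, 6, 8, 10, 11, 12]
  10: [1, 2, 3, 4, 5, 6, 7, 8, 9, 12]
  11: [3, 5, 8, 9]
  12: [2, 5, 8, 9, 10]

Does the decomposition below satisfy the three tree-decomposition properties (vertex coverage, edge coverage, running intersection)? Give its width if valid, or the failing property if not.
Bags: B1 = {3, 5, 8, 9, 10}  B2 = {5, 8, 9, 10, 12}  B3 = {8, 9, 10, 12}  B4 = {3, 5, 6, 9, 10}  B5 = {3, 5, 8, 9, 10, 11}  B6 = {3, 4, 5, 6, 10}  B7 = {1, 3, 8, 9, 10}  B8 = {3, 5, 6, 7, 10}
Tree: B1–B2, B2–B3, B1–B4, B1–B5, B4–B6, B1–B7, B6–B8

A tree decomposition must satisfy three properties: every vertex lies in some bag; for every edge, both endpoints lie together in some bag; and for every vertex, the bags containing it form a connected subtree. Here vertex 2 appears in no bag, so the decomposition is invalid.

No — vertex 2 appears in no bag.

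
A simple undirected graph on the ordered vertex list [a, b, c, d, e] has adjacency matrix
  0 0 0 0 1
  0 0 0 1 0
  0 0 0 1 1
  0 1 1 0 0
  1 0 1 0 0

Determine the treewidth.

1

A width-1 tree decomposition is:
Bags: B1 = {b, d}  B2 = {c, d}  B3 = {c, e}  B4 = {a, e}
Tree: B1–B2, B2–B3, B3–B4
The largest bag has 2 vertices, giving width 1; this decomposition certifies tw(G) ≤ 1. Any graph with an edge has treewidth ≥ 1, and G has the edge b–d. Therefore the treewidth is 1.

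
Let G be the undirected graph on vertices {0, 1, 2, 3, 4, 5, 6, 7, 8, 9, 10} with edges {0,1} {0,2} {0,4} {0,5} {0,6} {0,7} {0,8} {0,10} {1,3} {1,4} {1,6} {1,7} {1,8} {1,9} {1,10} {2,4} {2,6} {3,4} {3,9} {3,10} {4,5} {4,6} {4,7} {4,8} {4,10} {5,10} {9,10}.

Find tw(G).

A width-3 tree decomposition is:
Bags: B1 = {0, 1, 4, 6}  B2 = {0, 2, 4, 6}  B3 = {0, 1, 4, 10}  B4 = {1, 3, 4, 10}  B5 = {1, 3, 9, 10}  B6 = {0, 1, 4, 7}  B7 = {0, 1, 4, 8}  B8 = {0, 4, 5, 10}
Tree: B1–B2, B1–B3, B3–B4, B4–B5, B3–B6, B6–B7, B3–B8
Every bag has size at most 4, so the width is 4 − 1 = 3 and tw(G) ≤ 3. Conversely, {1, 3, 9, 10} is a clique of size 4, and the vertices of any clique must share a bag in every tree decomposition; so some bag has ≥ 4 vertices and tw(G) ≥ 3. Combining the bounds, tw(G) = 3.

3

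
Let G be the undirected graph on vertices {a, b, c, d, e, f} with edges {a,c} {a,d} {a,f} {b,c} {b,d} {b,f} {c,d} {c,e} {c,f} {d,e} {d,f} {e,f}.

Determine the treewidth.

A width-3 tree decomposition is:
Bags: B1 = {a, c, d, f}  B2 = {c, d, e, f}  B3 = {b, c, d, f}
Tree: B1–B2, B2–B3
Each bag holds 4 vertices, so the decomposition has width 3, which upper-bounds the treewidth. On the other hand G contains the 4-clique {c, d, e, f}. A clique must lie in a single bag of any decomposition, so no decomposition can have width below 3. Hence tw(G) = 3 exactly.

3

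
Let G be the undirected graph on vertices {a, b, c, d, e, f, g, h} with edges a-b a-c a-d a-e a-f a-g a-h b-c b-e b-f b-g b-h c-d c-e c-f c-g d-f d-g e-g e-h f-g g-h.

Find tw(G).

4

A width-4 tree decomposition is:
Bags: B1 = {a, b, c, f, g}  B2 = {a, b, c, e, g}  B3 = {a, b, e, g, h}  B4 = {a, c, d, f, g}
Tree: B1–B2, B2–B3, B1–B4
The largest bag has 5 vertices, giving width 4; this decomposition certifies tw(G) ≤ 4. Conversely, {a, c, d, f, g} is a clique of size 5, and the vertices of any clique must share a bag in every tree decomposition; so some bag has ≥ 5 vertices and tw(G) ≥ 4. The upper and lower bounds meet at 4, so that is the treewidth.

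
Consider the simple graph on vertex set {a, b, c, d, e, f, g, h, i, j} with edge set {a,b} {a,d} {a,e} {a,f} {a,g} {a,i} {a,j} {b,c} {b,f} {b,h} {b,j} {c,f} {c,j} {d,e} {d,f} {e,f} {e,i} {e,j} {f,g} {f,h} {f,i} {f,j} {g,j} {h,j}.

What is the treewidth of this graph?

3

A width-3 tree decomposition is:
Bags: B1 = {a, f, g, j}  B2 = {a, b, f, j}  B3 = {b, f, h, j}  B4 = {a, e, f, j}  B5 = {a, d, e, f}  B6 = {a, e, f, i}  B7 = {b, c, f, j}
Tree: B1–B2, B2–B3, B2–B4, B4–B5, B4–B6, B3–B7
Each bag holds 4 vertices, so the decomposition has width 3, which upper-bounds the treewidth. For the lower bound, the 4 vertices {b, f, h, j} are pairwise adjacent, and any tree decomposition puts a clique entirely inside one bag — forcing width ≥ 3. Therefore the treewidth is 3.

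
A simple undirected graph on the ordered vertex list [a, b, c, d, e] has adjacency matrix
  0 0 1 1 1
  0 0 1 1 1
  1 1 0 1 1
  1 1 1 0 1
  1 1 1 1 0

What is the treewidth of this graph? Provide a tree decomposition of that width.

Each bag holds 4 vertices, so the decomposition has width 3, which upper-bounds the treewidth. For the lower bound, the 4 vertices {a, c, d, e} are pairwise adjacent, and any tree decomposition puts a clique entirely inside one bag — forcing width ≥ 3. Hence tw(G) = 3 exactly.

Treewidth 3.
One optimal decomposition is:
Bags: B1 = {b, c, d, e}  B2 = {a, c, d, e}
Tree: B1–B2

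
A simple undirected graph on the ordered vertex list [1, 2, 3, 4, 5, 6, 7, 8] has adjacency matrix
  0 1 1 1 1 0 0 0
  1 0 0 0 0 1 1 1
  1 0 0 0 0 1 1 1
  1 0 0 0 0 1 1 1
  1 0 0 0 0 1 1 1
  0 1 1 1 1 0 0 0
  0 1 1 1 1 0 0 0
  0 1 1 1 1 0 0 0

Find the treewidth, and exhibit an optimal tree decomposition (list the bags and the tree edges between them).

Every bag has size at most 5, so the width is 5 − 1 = 4 and tw(G) ≤ 4. For the lower bound: the 5 vertex sets {5,8}, {1,4}, {3,6}, {2}, {7} are disjoint, each induces a connected subgraph, and every pair is joined by at least one edge of G. Contracting each set to a single vertex therefore yields K_{5} as a minor, and since treewidth is minor-monotone, tw(G) ≥ tw(K_{5}) = 4. Therefore the treewidth is 4.

Treewidth 4.
One such decomposition:
Bags: B1 = {2, 3, 4, 5, 8}  B2 = {1, 2, 3, 4, 5}  B3 = {2, 3, 4, 5, 6}  B4 = {2, 3, 4, 5, 7}
Tree: B1–B2, B2–B3, B3–B4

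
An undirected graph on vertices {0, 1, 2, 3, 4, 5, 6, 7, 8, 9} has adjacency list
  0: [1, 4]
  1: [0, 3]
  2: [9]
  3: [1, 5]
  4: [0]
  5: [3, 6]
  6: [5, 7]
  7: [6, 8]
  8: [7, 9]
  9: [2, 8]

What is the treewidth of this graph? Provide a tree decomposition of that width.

Treewidth 1.
One optimal decomposition is:
Bags: B1 = {2, 9}  B2 = {8, 9}  B3 = {7, 8}  B4 = {6, 7}  B5 = {5, 6}  B6 = {3, 5}  B7 = {1, 3}  B8 = {0, 1}  B9 = {0, 4}
Tree: B1–B2, B2–B3, B3–B4, B4–B5, B5–B6, B6–B7, B7–B8, B8–B9

Each bag holds 2 vertices, so the decomposition has width 1, which upper-bounds the treewidth. Since G has at least one edge (e.g. 2–9), it is not an edgeless graph, so tw(G) ≥ 1. The upper and lower bounds meet at 1, so that is the treewidth.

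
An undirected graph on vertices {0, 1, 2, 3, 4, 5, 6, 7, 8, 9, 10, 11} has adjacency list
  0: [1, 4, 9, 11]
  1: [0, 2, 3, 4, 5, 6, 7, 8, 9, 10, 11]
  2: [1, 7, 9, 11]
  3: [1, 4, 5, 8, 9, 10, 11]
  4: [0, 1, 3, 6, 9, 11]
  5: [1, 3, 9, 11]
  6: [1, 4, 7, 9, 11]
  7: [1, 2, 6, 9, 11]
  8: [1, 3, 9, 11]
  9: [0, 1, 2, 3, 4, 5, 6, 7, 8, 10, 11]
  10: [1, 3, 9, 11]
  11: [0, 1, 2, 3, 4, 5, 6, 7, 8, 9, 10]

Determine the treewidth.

A width-4 tree decomposition is:
Bags: B1 = {1, 3, 4, 9, 11}  B2 = {1, 4, 6, 9, 11}  B3 = {1, 3, 9, 10, 11}  B4 = {1, 6, 7, 9, 11}  B5 = {1, 2, 7, 9, 11}  B6 = {1, 3, 5, 9, 11}  B7 = {1, 3, 8, 9, 11}  B8 = {0, 1, 4, 9, 11}
Tree: B1–B2, B1–B3, B2–B4, B4–B5, B3–B6, B3–B7, B1–B8
The largest bag has 5 vertices, giving width 4; this decomposition certifies tw(G) ≤ 4. On the other hand G contains the 5-clique {0, 1, 4, 9, 11}. A clique must lie in a single bag of any decomposition, so no decomposition can have width below 4. Combining the bounds, tw(G) = 4.

4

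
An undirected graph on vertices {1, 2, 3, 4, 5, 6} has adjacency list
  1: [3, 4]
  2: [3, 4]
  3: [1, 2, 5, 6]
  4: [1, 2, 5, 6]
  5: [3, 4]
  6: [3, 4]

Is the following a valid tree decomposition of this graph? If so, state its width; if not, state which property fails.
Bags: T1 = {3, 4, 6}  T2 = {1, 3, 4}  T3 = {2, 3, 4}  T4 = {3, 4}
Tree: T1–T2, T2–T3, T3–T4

No — vertex 5 appears in no bag.

A tree decomposition must satisfy three properties: every vertex lies in some bag; for every edge, both endpoints lie together in some bag; and for every vertex, the bags containing it form a connected subtree. Here vertex 5 appears in no bag, so the decomposition is invalid.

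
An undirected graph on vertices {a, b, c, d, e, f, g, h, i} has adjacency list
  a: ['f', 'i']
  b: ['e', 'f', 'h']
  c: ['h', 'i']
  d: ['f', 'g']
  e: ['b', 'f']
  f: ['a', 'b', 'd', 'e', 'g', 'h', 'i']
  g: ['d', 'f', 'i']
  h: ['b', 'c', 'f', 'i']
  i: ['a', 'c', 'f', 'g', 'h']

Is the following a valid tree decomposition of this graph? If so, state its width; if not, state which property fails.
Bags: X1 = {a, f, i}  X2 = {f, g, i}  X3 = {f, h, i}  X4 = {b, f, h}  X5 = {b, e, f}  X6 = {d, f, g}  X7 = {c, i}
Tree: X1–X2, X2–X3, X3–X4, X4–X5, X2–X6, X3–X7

A tree decomposition must satisfy three properties: every vertex lies in some bag; for every edge, both endpoints lie together in some bag; and for every vertex, the bags containing it form a connected subtree. Here edge (h,c) lies in no bag, so the decomposition is invalid.

No — edge (h,c) lies in no bag.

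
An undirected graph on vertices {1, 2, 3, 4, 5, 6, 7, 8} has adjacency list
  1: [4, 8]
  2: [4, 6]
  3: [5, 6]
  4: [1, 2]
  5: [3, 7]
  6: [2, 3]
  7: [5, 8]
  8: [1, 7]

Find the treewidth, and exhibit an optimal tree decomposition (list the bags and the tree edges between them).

Treewidth 2.
One optimal decomposition is:
Bags: B1 = {1, 2, 4}  B2 = {1, 2, 8}  B3 = {2, 7, 8}  B4 = {2, 5, 7}  B5 = {2, 3, 5}  B6 = {2, 3, 6}
Tree: B1–B2, B2–B3, B3–B4, B4–B5, B5–B6

The largest bag has 3 vertices, giving width 2; this decomposition certifies tw(G) ≤ 2. Since 2–4–1–8–7–5–3–6–2 is a cycle in G, G is not acyclic. Forests are exactly the graphs of treewidth ≤ 1, so tw(G) ≥ 2. Combining the bounds, tw(G) = 2.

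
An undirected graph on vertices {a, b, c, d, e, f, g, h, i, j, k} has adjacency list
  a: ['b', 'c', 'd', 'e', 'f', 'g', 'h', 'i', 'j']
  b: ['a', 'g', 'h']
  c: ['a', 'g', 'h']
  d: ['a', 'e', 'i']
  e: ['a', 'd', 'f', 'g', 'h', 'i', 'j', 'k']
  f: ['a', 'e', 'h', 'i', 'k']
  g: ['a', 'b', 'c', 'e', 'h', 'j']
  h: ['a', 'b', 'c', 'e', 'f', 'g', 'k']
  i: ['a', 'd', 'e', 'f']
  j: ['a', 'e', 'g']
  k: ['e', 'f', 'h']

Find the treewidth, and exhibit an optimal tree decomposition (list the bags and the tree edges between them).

Every bag has size at most 4, so the width is 4 − 1 = 3 and tw(G) ≤ 3. Conversely, {a, d, e, i} is a clique of size 4, and the vertices of any clique must share a bag in every tree decomposition; so some bag has ≥ 4 vertices and tw(G) ≥ 3. Combining the bounds, tw(G) = 3.

Treewidth 3.
One such decomposition:
Bags: B1 = {a, e, f, h}  B2 = {a, e, g, h}  B3 = {a, e, g, j}  B4 = {e, f, h, k}  B5 = {a, e, f, i}  B6 = {a, c, g, h}  B7 = {a, b, g, h}  B8 = {a, d, e, i}
Tree: B1–B2, B2–B3, B1–B4, B1–B5, B2–B6, B2–B7, B5–B8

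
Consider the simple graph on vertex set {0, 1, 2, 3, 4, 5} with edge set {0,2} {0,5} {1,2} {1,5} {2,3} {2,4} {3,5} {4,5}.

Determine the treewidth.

2

A width-2 tree decomposition is:
Bags: B1 = {1, 2, 5}  B2 = {2, 3, 5}  B3 = {2, 4, 5}  B4 = {0, 2, 5}
Tree: B1–B2, B2–B3, B3–B4
The largest bag has 3 vertices, giving width 2; this decomposition certifies tw(G) ≤ 2. For the lower bound, G contains the cycle 1–2–3–5–1, so G is not a forest; only forests have treewidth ≤ 1, hence tw(G) ≥ 2. The upper and lower bounds meet at 2, so that is the treewidth.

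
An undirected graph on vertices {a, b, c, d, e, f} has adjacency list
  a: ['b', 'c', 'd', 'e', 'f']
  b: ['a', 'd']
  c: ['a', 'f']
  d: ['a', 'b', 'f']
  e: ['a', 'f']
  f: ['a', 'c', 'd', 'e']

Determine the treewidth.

A width-2 tree decomposition is:
Bags: B1 = {a, e, f}  B2 = {a, d, f}  B3 = {a, c, f}  B4 = {a, b, d}
Tree: B1–B2, B2–B3, B2–B4
The largest bag has 3 vertices, giving width 2; this decomposition certifies tw(G) ≤ 2. Conversely, {a, d, f} is a clique of size 3, and the vertices of any clique must share a bag in every tree decomposition; so some bag has ≥ 3 vertices and tw(G) ≥ 2. Therefore the treewidth is 2.

2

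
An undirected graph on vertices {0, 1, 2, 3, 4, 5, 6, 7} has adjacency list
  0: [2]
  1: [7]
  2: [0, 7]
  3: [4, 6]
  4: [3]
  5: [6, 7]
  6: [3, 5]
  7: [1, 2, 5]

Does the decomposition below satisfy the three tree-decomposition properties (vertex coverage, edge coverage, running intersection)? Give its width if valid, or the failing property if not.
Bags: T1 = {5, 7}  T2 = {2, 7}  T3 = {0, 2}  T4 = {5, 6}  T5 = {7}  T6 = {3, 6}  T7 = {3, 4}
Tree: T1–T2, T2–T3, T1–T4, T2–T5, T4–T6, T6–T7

No — vertex 1 appears in no bag.

A tree decomposition must satisfy three properties: every vertex lies in some bag; for every edge, both endpoints lie together in some bag; and for every vertex, the bags containing it form a connected subtree. Here vertex 1 appears in no bag, so the decomposition is invalid.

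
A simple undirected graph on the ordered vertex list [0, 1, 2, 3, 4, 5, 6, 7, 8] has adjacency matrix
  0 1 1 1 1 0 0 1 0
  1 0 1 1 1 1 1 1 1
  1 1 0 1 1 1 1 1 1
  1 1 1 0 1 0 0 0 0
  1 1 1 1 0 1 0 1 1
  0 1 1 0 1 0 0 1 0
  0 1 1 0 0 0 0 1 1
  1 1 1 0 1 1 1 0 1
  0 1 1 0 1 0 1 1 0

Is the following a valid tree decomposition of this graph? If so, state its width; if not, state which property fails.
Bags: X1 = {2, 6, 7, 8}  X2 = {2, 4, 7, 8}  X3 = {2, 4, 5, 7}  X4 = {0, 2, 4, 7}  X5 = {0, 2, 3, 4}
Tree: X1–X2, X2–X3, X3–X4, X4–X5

No — vertex 1 appears in no bag.

A tree decomposition must satisfy three properties: every vertex lies in some bag; for every edge, both endpoints lie together in some bag; and for every vertex, the bags containing it form a connected subtree. Here vertex 1 appears in no bag, so the decomposition is invalid.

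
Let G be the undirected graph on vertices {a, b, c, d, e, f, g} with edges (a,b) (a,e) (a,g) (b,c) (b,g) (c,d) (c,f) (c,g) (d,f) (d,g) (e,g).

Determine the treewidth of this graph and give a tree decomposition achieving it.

Each bag holds 3 vertices, so the decomposition has width 2, which upper-bounds the treewidth. For the lower bound, the 3 vertices {c, d, g} are pairwise adjacent, and any tree decomposition puts a clique entirely inside one bag — forcing width ≥ 2. Hence tw(G) = 2 exactly.

Treewidth 2.
Bags: B1 = {b, c, g}  B2 = {c, d, g}  B3 = {c, d, f}  B4 = {a, b, g}  B5 = {a, e, g}
Tree: B1–B2, B2–B3, B1–B4, B4–B5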